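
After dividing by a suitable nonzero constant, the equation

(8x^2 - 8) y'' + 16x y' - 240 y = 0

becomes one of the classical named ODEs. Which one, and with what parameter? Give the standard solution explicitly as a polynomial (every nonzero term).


All three coefficients share the factor -8; dividing through by -8 gives  (1 - x^2) y'' - 2x y' + 30 y = 0.
This matches the Legendre equation (1 - x^2) y'' - 2x y' + n(n+1) y = 0 (note the -2x y' term) with n(n+1) = 30, so n = 5; the polynomial solution is P_5(x).
With y = sum_k a_k x^k, matching x^k gives (k+2)(k+1) a_{k+2} = [k(k+1) - n(n+1)] a_k = (k - 5)(k + 6) a_k. The right side vanishes at k = 5, so the series with the parity of 5 terminates at degree 5.
Standard normalization (P_n(1) = 1): leading coefficient (2n)!/(2^n (n!)^2) = 3628800/(32*14400) = 63/8, so a_5 = 63/8. Work downward with a_k = (k+1)(k+2) a_{k+2} / ((k - 5)(k + 6)):
  a_3 = (4)(5)(63/8) / ((3 - 5)(3 + 6)) = (315/2)/(-18) = -35/4
  a_1 = (2)(3)(-35/4) / ((1 - 5)(1 + 6)) = (-105/2)/(-28) = 15/8
Hence P_5(x) = 63 x^5/8 - 35 x^3/4 + 15 x/8.

P_5(x); series = 63 x^5/8 - 35 x^3/4 + 15 x/8


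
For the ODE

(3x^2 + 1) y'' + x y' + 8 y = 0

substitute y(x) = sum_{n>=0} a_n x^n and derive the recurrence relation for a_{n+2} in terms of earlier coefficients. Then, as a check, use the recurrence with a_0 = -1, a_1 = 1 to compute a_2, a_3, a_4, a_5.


Substitute y = sum_n a_n x^n.
(1 + 3 x^2) y'' contributes (n+2)(n+1) a_{n+2} + 3 n(n-1) a_n at x^n.
x y'(x) contributes n a_n at x^n.
8 y(x) contributes 8 a_n at x^n.
Matching x^n: (n+2)(n+1) a_{n+2} + (3 n(n-1) + n + 8) a_n = 0.
Thus a_{n+2} = (-3 n(n-1) - n - 8) / ((n+1)(n+2)) * a_n.

Check with a_0 = -1, a_1 = 1 (apply the recurrence for n = 0, 1, 2, 3): a_0 = -1, a_1 = 1, a_2 = 4, a_3 = -3/2, a_4 = -16/3, a_5 = 87/40.

a_(n+2) = (-3 n(n-1) - n - 8) / ((n+1)(n+2)) * a_n; check: a_0 = -1, a_1 = 1, a_2 = 4, a_3 = -3/2, a_4 = -16/3, a_5 = 87/40


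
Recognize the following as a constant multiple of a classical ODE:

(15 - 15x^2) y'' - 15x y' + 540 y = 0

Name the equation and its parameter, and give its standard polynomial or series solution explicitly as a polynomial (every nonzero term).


All three coefficients share the factor 15; dividing through by 15 gives  (1 - x^2) y'' - x y' + 36 y = 0.
This matches the Chebyshev equation (1 - x^2) y'' - x y' + n^2 y = 0 (note the -x y' term, not -2x y') with n^2 = 36, so n = 6; the polynomial solution is T_6(x).
With y = sum_k a_k x^k, matching x^k gives (k+2)(k+1) a_{k+2} = (k^2 - n^2) a_k = (k - 6)(k + 6) a_k. The right side vanishes at k = 6, so the series with the parity of 6 terminates at degree 6.
Standard normalization: leading coefficient of T_n is 2^(n-1), so a_6 = 2^5 = 32. Work downward with a_k = (k+1)(k+2) a_{k+2} / ((k - 6)(k + 6)):
  a_4 = (5)(6)(32) / ((4 - 6)(4 + 6)) = 960/(-20) = -48
  a_2 = (3)(4)(-48) / ((2 - 6)(2 + 6)) = -576/(-32) = 18
  a_0 = (1)(2)(18) / ((0 - 6)(0 + 6)) = 36/(-36) = -1
Hence T_6(x) = 32 x^6 - 48 x^4 + 18 x^2 - 1.

T_6(x); series = 32 x^6 - 48 x^4 + 18 x^2 - 1


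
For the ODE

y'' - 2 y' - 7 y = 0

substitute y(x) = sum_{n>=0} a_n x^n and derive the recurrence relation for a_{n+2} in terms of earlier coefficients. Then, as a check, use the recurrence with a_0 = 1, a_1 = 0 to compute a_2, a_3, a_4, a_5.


Substitute y = sum_n a_n x^n.
y''(x) has coefficient (n+2)(n+1) a_{n+2} at x^n;
-2 y'(x) has coefficient -2 (n+1) a_{n+1} at x^n;
-7 y(x) has coefficient -7 a_n at x^n.
Matching x^n: (n+2)(n+1) a_{n+2} - 2 (n+1) a_{n+1} - 7 a_n = 0.
Thus a_{n+2} = [2 (n+1) a_{n+1} + 7 a_n] / ((n+1)(n+2)).

Check with a_0 = 1, a_1 = 0 (apply the recurrence for n = 0, 1, 2, 3): a_0 = 1, a_1 = 0, a_2 = 7/2, a_3 = 7/3, a_4 = 77/24, a_5 = 21/10.

a_(n+2) = [2 (n+1) a_(n+1) + 7 a_n] / ((n+1)(n+2)); check: a_0 = 1, a_1 = 0, a_2 = 7/2, a_3 = 7/3, a_4 = 77/24, a_5 = 21/10


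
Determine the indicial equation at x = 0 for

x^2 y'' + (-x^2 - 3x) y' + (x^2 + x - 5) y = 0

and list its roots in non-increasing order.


Divide by x^2 to reach normal form y'' + P_1(x) y' + P_2(x) y = 0 with P_1(x) = -1 - 3/x and P_2(x) = 1 + 1/x - 5/x^2.
x = 0 is a singular point because the y'-coefficient -1 - 3/x has a pole at x = 0 and the y-coefficient 1 + 1/x - 5/x^2 has a pole at x = 0.
It is a regular singular point because x P_1(x) = p(x) = -x - 3 and x^2 P_2(x) = q(x) = x^2 + x - 5 are polynomials, hence analytic at x = 0.
p(0) = -3,  q(0) = -5.
Indicial equation: r(r-1) + p(0) r + q(0) = 0, i.e. r^2 + (p(0) - 1) r + q(0) = 0, i.e. r^2 - 4 r - 5 = 0.
Discriminant: (-4)^2 - 4(-5) = 36, so r = (4 ± 6)/2.
Solving: r_1 = 5, r_2 = -1.

indicial: r^2 - 4 r - 5 = 0; roots r_1 = 5, r_2 = -1


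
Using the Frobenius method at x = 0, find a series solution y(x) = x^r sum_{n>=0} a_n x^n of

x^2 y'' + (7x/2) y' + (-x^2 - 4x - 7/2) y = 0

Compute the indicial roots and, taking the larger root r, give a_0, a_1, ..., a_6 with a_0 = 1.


Write in Frobenius form y'' + (p(x)/x) y' + (q(x)/x^2) y = 0:
  p(x) = 7/2,  q(x) = -x^2 - 4x - 7/2.
Indicial equation: r(r-1) + (7/2) r + (-7/2) = 0 -> roots r_1 = 1, r_2 = -7/2.
Take r = r_1 = 1. Let y(x) = x^r sum_{n>=0} a_n x^n with a_0 = 1.
Substitute y = x^r sum a_n x^n and match x^{r+n}. The recurrence is
  D(n) a_n - 4 a_{n-1} - 1 a_{n-2} = 0,  where D(n) = (r+n)(r+n-1) + (7/2)(r+n) + (-7/2).
  a_n = [4 a_{n-1} + 1 a_{n-2}] / D(n).
Since the indicial polynomial factors as (r - r_1)(r - r_2), D(n) = (r_1 + n - r_1)(r_1 + n - r_2) = n(n + 9/2).
Evaluating step by step (a_0 = 1):
  n = 1: D(1) = 1(1 + 9/2) = 11/2; numerator = 4(1) = 4; a_1 = (4)/(11/2) = 8/11
  n = 2: D(2) = 2(2 + 9/2) = 13; numerator = 4(8/11) + 1(1) = 43/11; a_2 = (43/11)/(13) = 43/143
  n = 3: D(3) = 3(3 + 9/2) = 45/2; numerator = 4(43/143) + 1(8/11) = 276/143; a_3 = (276/143)/(45/2) = 184/2145
  n = 4: D(4) = 4(4 + 9/2) = 34; numerator = 4(184/2145) + 1(43/143) = 1381/2145; a_4 = (1381/2145)/(34) = 1381/72930
  n = 5: D(5) = 5(5 + 9/2) = 95/2; numerator = 4(1381/72930) + 1(184/2145) = 1178/7293; a_5 = (1178/7293)/(95/2) = 124/36465
  n = 6: D(6) = 6(6 + 9/2) = 63; numerator = 4(124/36465) + 1(1381/72930) = 791/24310; a_6 = (791/24310)/(63) = 113/218790

r = 1; a_0 = 1; a_1 = 8/11; a_2 = 43/143; a_3 = 184/2145; a_4 = 1381/72930; a_5 = 124/36465; a_6 = 113/218790


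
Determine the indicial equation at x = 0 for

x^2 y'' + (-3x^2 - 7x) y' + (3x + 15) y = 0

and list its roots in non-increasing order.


Divide by x^2 to reach normal form y'' + P_1(x) y' + P_2(x) y = 0 with P_1(x) = -3 - 7/x and P_2(x) = 3/x + 15/x^2.
x = 0 is a singular point because the y'-coefficient -3 - 7/x has a pole at x = 0 and the y-coefficient 3/x + 15/x^2 has a pole at x = 0.
It is a regular singular point because x P_1(x) = p(x) = -3x - 7 and x^2 P_2(x) = q(x) = 3x + 15 are polynomials, hence analytic at x = 0.
p(0) = -7,  q(0) = 15.
Indicial equation: r(r-1) + p(0) r + q(0) = 0, i.e. r^2 + (p(0) - 1) r + q(0) = 0, i.e. r^2 - 8 r + 15 = 0.
Discriminant: (-8)^2 - 4(15) = 4, so r = (8 ± 2)/2.
Solving: r_1 = 5, r_2 = 3.

indicial: r^2 - 8 r + 15 = 0; roots r_1 = 5, r_2 = 3


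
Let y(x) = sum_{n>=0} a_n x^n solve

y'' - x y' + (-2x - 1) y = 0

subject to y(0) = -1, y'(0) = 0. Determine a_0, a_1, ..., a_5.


Ansatz: y(x) = sum_{n>=0} a_n x^n, so y'(x) = sum_{n>=1} n a_n x^(n-1) and y''(x) = sum_{n>=2} n(n-1) a_n x^(n-2).
Substitute into P(x) y'' + Q(x) y' + R(x) y = 0 with P(x) = 1, Q(x) = -x, R(x) = -2x - 1, and match powers of x.
Initial conditions: a_0 = -1, a_1 = 0.
Setting the coefficient of each power of x to zero and solving order by order (substituting the coefficients already found):
  x^0: 2 a_2 - a_0 = 0  ->  2 a_2 = a_0 = -1  ->  a_2 = -1/2
  x^1: 6 a_3 - 2 a_1 - 2 a_0 = 0  ->  6 a_3 = 2 a_1 + 2 a_0 = -2  ->  a_3 = -1/3
  x^2: 12 a_4 - 3 a_2 - 2 a_1 = 0  ->  12 a_4 = 3 a_2 + 2 a_1 = -3/2  ->  a_4 = -1/8
  x^3: 20 a_5 - 4 a_3 - 2 a_2 = 0  ->  20 a_5 = 4 a_3 + 2 a_2 = -7/3  ->  a_5 = -7/60
Truncated series: y(x) = -1 - (1/2) x^2 - (1/3) x^3 - (1/8) x^4 - (7/60) x^5 + O(x^6).

a_0 = -1; a_1 = 0; a_2 = -1/2; a_3 = -1/3; a_4 = -1/8; a_5 = -7/60


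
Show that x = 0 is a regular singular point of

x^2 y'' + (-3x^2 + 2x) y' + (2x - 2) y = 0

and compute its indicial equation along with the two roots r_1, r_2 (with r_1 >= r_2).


Divide by x^2 to reach normal form y'' + P_1(x) y' + P_2(x) y = 0 with P_1(x) = -3 + 2/x and P_2(x) = 2/x - 2/x^2.
x = 0 is a singular point because the y'-coefficient -3 + 2/x has a pole at x = 0 and the y-coefficient 2/x - 2/x^2 has a pole at x = 0.
It is a regular singular point because x P_1(x) = p(x) = 2 - 3x and x^2 P_2(x) = q(x) = 2x - 2 are polynomials, hence analytic at x = 0.
p(0) = 2,  q(0) = -2.
Indicial equation: r(r-1) + p(0) r + q(0) = 0, i.e. r^2 + (p(0) - 1) r + q(0) = 0, i.e. r^2 + 1 r - 2 = 0.
Discriminant: (1)^2 - 4(-2) = 9, so r = (-1 ± 3)/2.
Solving: r_1 = 1, r_2 = -2.

indicial: r^2 + 1 r - 2 = 0; roots r_1 = 1, r_2 = -2


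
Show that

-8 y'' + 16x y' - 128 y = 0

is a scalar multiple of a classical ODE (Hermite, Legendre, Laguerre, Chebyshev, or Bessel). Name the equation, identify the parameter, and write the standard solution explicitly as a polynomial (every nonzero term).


All three coefficients share the factor -8; dividing through by -8 gives  y'' - 2x y' + 16 y = 0.
This matches the Hermite equation y'' - 2x y' + 2n y = 0 with 2n = 16, so n = 8; the polynomial solution is H_8(x).
With y = sum_k a_k x^k, matching x^k gives (k+2)(k+1) a_{k+2} = 2(k - n) a_k = 2(k - 8) a_k. The right side vanishes at k = 8, so the series with the parity of 8 terminates at degree 8.
Standard normalization: leading coefficient of H_n is 2^n, so a_8 = 2^8 = 256. Work downward with a_k = (k+1)(k+2) a_{k+2} / (2(k - n)):
  a_6 = (7)(8)(256) / (2(6 - 8)) = 14336/(-4) = -3584
  a_4 = (5)(6)(-3584) / (2(4 - 8)) = -107520/(-8) = 13440
  a_2 = (3)(4)(13440) / (2(2 - 8)) = 161280/(-12) = -13440
  a_0 = (1)(2)(-13440) / (2(0 - 8)) = -26880/(-16) = 1680
Hence H_8(x) = 256 x^8 - 3584 x^6 + 13440 x^4 - 13440 x^2 + 1680.

H_8(x); series = 256 x^8 - 3584 x^6 + 13440 x^4 - 13440 x^2 + 1680


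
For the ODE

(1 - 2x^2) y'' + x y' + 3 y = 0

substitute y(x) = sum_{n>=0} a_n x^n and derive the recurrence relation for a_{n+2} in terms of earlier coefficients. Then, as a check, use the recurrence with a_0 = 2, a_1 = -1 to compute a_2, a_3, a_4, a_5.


Substitute y = sum_n a_n x^n.
(1 - 2 x^2) y'' contributes (n+2)(n+1) a_{n+2} - 2 n(n-1) a_n at x^n.
x y'(x) contributes n a_n at x^n.
3 y(x) contributes 3 a_n at x^n.
Matching x^n: (n+2)(n+1) a_{n+2} + (-2 n(n-1) + n + 3) a_n = 0.
Thus a_{n+2} = (2 n(n-1) - n - 3) / ((n+1)(n+2)) * a_n.

Check with a_0 = 2, a_1 = -1 (apply the recurrence for n = 0, 1, 2, 3): a_0 = 2, a_1 = -1, a_2 = -3, a_3 = 2/3, a_4 = 1/4, a_5 = 1/5.

a_(n+2) = (2 n(n-1) - n - 3) / ((n+1)(n+2)) * a_n; check: a_0 = 2, a_1 = -1, a_2 = -3, a_3 = 2/3, a_4 = 1/4, a_5 = 1/5


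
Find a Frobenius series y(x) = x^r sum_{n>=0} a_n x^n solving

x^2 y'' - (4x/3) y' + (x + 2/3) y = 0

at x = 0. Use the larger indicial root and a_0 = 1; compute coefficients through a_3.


Write in Frobenius form y'' + (p(x)/x) y' + (q(x)/x^2) y = 0:
  p(x) = -4/3,  q(x) = x + 2/3.
Indicial equation: r(r-1) + (-4/3) r + (2/3) = 0 -> roots r_1 = 2, r_2 = 1/3.
Take r = r_1 = 2. Let y(x) = x^r sum_{n>=0} a_n x^n with a_0 = 1.
Substitute y = x^r sum a_n x^n and match x^{r+n}. The recurrence is
  D(n) a_n + 1 a_{n-1} = 0,  where D(n) = (r+n)(r+n-1) + (-4/3)(r+n) + (2/3).
  a_n = -1 / D(n) * a_{n-1}.
Since the indicial polynomial factors as (r - r_1)(r - r_2), D(n) = (r_1 + n - r_1)(r_1 + n - r_2) = n(n + 5/3).
Evaluating step by step (a_0 = 1):
  n = 1: D(1) = 1(1 + 5/3) = 8/3; numerator = -1(1) = -1; a_1 = (-1)/(8/3) = -3/8
  n = 2: D(2) = 2(2 + 5/3) = 22/3; numerator = -1(-3/8) = 3/8; a_2 = (3/8)/(22/3) = 9/176
  n = 3: D(3) = 3(3 + 5/3) = 14; numerator = -1(9/176) = -9/176; a_3 = (-9/176)/(14) = -9/2464

r = 2; a_0 = 1; a_1 = -3/8; a_2 = 9/176; a_3 = -9/2464


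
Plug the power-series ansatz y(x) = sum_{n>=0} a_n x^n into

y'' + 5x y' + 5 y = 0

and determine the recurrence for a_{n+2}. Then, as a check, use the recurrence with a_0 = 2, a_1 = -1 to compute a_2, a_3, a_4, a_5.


Substitute y = sum_n a_n x^n.
y''(x) has coefficient (n+2)(n+1) a_{n+2} at x^n;
5 x y'(x) has coefficient 5 n a_n at x^n (shift);
5 y(x) has coefficient 5 a_n at x^n.
Matching x^n: (n+2)(n+1) a_{n+2} + (5n + 5) a_n = 0.
Thus a_{n+2} = (-5n - 5) / ((n+1)(n+2)) * a_n.

Check with a_0 = 2, a_1 = -1 (apply the recurrence for n = 0, 1, 2, 3): a_0 = 2, a_1 = -1, a_2 = -5, a_3 = 5/3, a_4 = 25/4, a_5 = -5/3.

a_(n+2) = (-5n - 5) / ((n+1)(n+2)) * a_n; check: a_0 = 2, a_1 = -1, a_2 = -5, a_3 = 5/3, a_4 = 25/4, a_5 = -5/3


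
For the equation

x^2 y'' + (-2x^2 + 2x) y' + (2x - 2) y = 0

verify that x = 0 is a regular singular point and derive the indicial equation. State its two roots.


Divide by x^2 to reach normal form y'' + P_1(x) y' + P_2(x) y = 0 with P_1(x) = -2 + 2/x and P_2(x) = 2/x - 2/x^2.
x = 0 is a singular point because the y'-coefficient -2 + 2/x has a pole at x = 0 and the y-coefficient 2/x - 2/x^2 has a pole at x = 0.
It is a regular singular point because x P_1(x) = p(x) = 2 - 2x and x^2 P_2(x) = q(x) = 2x - 2 are polynomials, hence analytic at x = 0.
p(0) = 2,  q(0) = -2.
Indicial equation: r(r-1) + p(0) r + q(0) = 0, i.e. r^2 + (p(0) - 1) r + q(0) = 0, i.e. r^2 + 1 r - 2 = 0.
Discriminant: (1)^2 - 4(-2) = 9, so r = (-1 ± 3)/2.
Solving: r_1 = 1, r_2 = -2.

indicial: r^2 + 1 r - 2 = 0; roots r_1 = 1, r_2 = -2


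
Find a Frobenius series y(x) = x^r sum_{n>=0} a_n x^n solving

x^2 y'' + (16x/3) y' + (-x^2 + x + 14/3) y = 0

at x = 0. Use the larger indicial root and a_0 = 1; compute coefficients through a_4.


Write in Frobenius form y'' + (p(x)/x) y' + (q(x)/x^2) y = 0:
  p(x) = 16/3,  q(x) = -x^2 + x + 14/3.
Indicial equation: r(r-1) + (16/3) r + (14/3) = 0 -> roots r_1 = -2, r_2 = -7/3.
Take r = r_1 = -2. Let y(x) = x^r sum_{n>=0} a_n x^n with a_0 = 1.
Substitute y = x^r sum a_n x^n and match x^{r+n}. The recurrence is
  D(n) a_n + 1 a_{n-1} - 1 a_{n-2} = 0,  where D(n) = (r+n)(r+n-1) + (16/3)(r+n) + (14/3).
  a_n = [-1 a_{n-1} + 1 a_{n-2}] / D(n).
Since the indicial polynomial factors as (r - r_1)(r - r_2), D(n) = (r_1 + n - r_1)(r_1 + n - r_2) = n(n + 1/3).
Evaluating step by step (a_0 = 1):
  n = 1: D(1) = 1(1 + 1/3) = 4/3; numerator = -1(1) = -1; a_1 = (-1)/(4/3) = -3/4
  n = 2: D(2) = 2(2 + 1/3) = 14/3; numerator = -1(-3/4) + 1(1) = 7/4; a_2 = (7/4)/(14/3) = 3/8
  n = 3: D(3) = 3(3 + 1/3) = 10; numerator = -1(3/8) + 1(-3/4) = -9/8; a_3 = (-9/8)/(10) = -9/80
  n = 4: D(4) = 4(4 + 1/3) = 52/3; numerator = -1(-9/80) + 1(3/8) = 39/80; a_4 = (39/80)/(52/3) = 9/320

r = -2; a_0 = 1; a_1 = -3/4; a_2 = 3/8; a_3 = -9/80; a_4 = 9/320


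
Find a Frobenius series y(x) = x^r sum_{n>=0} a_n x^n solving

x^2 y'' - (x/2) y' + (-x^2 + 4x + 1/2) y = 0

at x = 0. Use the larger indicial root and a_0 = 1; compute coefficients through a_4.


Write in Frobenius form y'' + (p(x)/x) y' + (q(x)/x^2) y = 0:
  p(x) = -1/2,  q(x) = -x^2 + 4x + 1/2.
Indicial equation: r(r-1) + (-1/2) r + (1/2) = 0 -> roots r_1 = 1, r_2 = 1/2.
Take r = r_1 = 1. Let y(x) = x^r sum_{n>=0} a_n x^n with a_0 = 1.
Substitute y = x^r sum a_n x^n and match x^{r+n}. The recurrence is
  D(n) a_n + 4 a_{n-1} - 1 a_{n-2} = 0,  where D(n) = (r+n)(r+n-1) + (-1/2)(r+n) + (1/2).
  a_n = [-4 a_{n-1} + 1 a_{n-2}] / D(n).
Since the indicial polynomial factors as (r - r_1)(r - r_2), D(n) = (r_1 + n - r_1)(r_1 + n - r_2) = n(n + 1/2).
Evaluating step by step (a_0 = 1):
  n = 1: D(1) = 1(1 + 1/2) = 3/2; numerator = -4(1) = -4; a_1 = (-4)/(3/2) = -8/3
  n = 2: D(2) = 2(2 + 1/2) = 5; numerator = -4(-8/3) + 1(1) = 35/3; a_2 = (35/3)/(5) = 7/3
  n = 3: D(3) = 3(3 + 1/2) = 21/2; numerator = -4(7/3) + 1(-8/3) = -12; a_3 = (-12)/(21/2) = -8/7
  n = 4: D(4) = 4(4 + 1/2) = 18; numerator = -4(-8/7) + 1(7/3) = 145/21; a_4 = (145/21)/(18) = 145/378

r = 1; a_0 = 1; a_1 = -8/3; a_2 = 7/3; a_3 = -8/7; a_4 = 145/378


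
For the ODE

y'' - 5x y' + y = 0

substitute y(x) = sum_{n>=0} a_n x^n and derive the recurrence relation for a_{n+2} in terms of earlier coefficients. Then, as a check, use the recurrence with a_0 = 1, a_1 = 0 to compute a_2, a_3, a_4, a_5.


Substitute y = sum_n a_n x^n.
y''(x) has coefficient (n+2)(n+1) a_{n+2} at x^n;
-5 x y'(x) has coefficient -5 n a_n at x^n (shift);
y(x) has coefficient 1 a_n at x^n.
Matching x^n: (n+2)(n+1) a_{n+2} + (-5n + 1) a_n = 0.
Thus a_{n+2} = (5n - 1) / ((n+1)(n+2)) * a_n.

Check with a_0 = 1, a_1 = 0 (apply the recurrence for n = 0, 1, 2, 3): a_0 = 1, a_1 = 0, a_2 = -1/2, a_3 = 0, a_4 = -3/8, a_5 = 0.

a_(n+2) = (5n - 1) / ((n+1)(n+2)) * a_n; check: a_0 = 1, a_1 = 0, a_2 = -1/2, a_3 = 0, a_4 = -3/8, a_5 = 0


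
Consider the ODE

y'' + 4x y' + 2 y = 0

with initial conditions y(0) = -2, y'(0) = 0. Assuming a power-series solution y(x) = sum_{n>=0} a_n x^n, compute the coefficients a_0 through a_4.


Ansatz: y(x) = sum_{n>=0} a_n x^n, so y'(x) = sum_{n>=1} n a_n x^(n-1) and y''(x) = sum_{n>=2} n(n-1) a_n x^(n-2).
Substitute into P(x) y'' + Q(x) y' + R(x) y = 0 with P(x) = 1, Q(x) = 4x, R(x) = 2, and match powers of x.
Initial conditions: a_0 = -2, a_1 = 0.
Setting the coefficient of each power of x to zero and solving order by order (substituting the coefficients already found):
  x^0: 2 a_2 + 2 a_0 = 0  ->  2 a_2 = -2 a_0 = 4  ->  a_2 = 2
  x^1: 6 a_3 + 6 a_1 = 0  ->  6 a_3 = -6 a_1 = 0  ->  a_3 = 0
  x^2: 12 a_4 + 10 a_2 = 0  ->  12 a_4 = -10 a_2 = -20  ->  a_4 = -5/3
Truncated series: y(x) = -2 + 2 x^2 - (5/3) x^4 + O(x^5).

a_0 = -2; a_1 = 0; a_2 = 2; a_3 = 0; a_4 = -5/3


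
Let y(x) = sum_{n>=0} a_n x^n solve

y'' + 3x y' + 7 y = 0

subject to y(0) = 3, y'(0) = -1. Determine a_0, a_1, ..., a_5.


Ansatz: y(x) = sum_{n>=0} a_n x^n, so y'(x) = sum_{n>=1} n a_n x^(n-1) and y''(x) = sum_{n>=2} n(n-1) a_n x^(n-2).
Substitute into P(x) y'' + Q(x) y' + R(x) y = 0 with P(x) = 1, Q(x) = 3x, R(x) = 7, and match powers of x.
Initial conditions: a_0 = 3, a_1 = -1.
Setting the coefficient of each power of x to zero and solving order by order (substituting the coefficients already found):
  x^0: 2 a_2 + 7 a_0 = 0  ->  2 a_2 = -7 a_0 = -21  ->  a_2 = -21/2
  x^1: 6 a_3 + 10 a_1 = 0  ->  6 a_3 = -10 a_1 = 10  ->  a_3 = 5/3
  x^2: 12 a_4 + 13 a_2 = 0  ->  12 a_4 = -13 a_2 = 273/2  ->  a_4 = 91/8
  x^3: 20 a_5 + 16 a_3 = 0  ->  20 a_5 = -16 a_3 = -80/3  ->  a_5 = -4/3
Truncated series: y(x) = 3 - x - (21/2) x^2 + (5/3) x^3 + (91/8) x^4 - (4/3) x^5 + O(x^6).

a_0 = 3; a_1 = -1; a_2 = -21/2; a_3 = 5/3; a_4 = 91/8; a_5 = -4/3


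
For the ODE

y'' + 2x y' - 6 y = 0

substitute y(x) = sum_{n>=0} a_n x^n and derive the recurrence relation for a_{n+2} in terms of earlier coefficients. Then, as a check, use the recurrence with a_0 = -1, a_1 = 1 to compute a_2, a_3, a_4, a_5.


Substitute y = sum_n a_n x^n.
y''(x) has coefficient (n+2)(n+1) a_{n+2} at x^n;
2 x y'(x) has coefficient 2 n a_n at x^n (shift);
-6 y(x) has coefficient -6 a_n at x^n.
Matching x^n: (n+2)(n+1) a_{n+2} + (2n - 6) a_n = 0.
Thus a_{n+2} = (-2n + 6) / ((n+1)(n+2)) * a_n.

Check with a_0 = -1, a_1 = 1 (apply the recurrence for n = 0, 1, 2, 3): a_0 = -1, a_1 = 1, a_2 = -3, a_3 = 2/3, a_4 = -1/2, a_5 = 0.

a_(n+2) = (-2n + 6) / ((n+1)(n+2)) * a_n; check: a_0 = -1, a_1 = 1, a_2 = -3, a_3 = 2/3, a_4 = -1/2, a_5 = 0


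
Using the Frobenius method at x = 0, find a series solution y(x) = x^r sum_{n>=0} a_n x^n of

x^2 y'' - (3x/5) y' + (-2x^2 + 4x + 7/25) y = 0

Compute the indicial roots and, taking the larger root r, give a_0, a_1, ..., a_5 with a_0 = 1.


Write in Frobenius form y'' + (p(x)/x) y' + (q(x)/x^2) y = 0:
  p(x) = -3/5,  q(x) = -2x^2 + 4x + 7/25.
Indicial equation: r(r-1) + (-3/5) r + (7/25) = 0 -> roots r_1 = 7/5, r_2 = 1/5.
Take r = r_1 = 7/5. Let y(x) = x^r sum_{n>=0} a_n x^n with a_0 = 1.
Substitute y = x^r sum a_n x^n and match x^{r+n}. The recurrence is
  D(n) a_n + 4 a_{n-1} - 2 a_{n-2} = 0,  where D(n) = (r+n)(r+n-1) + (-3/5)(r+n) + (7/25).
  a_n = [-4 a_{n-1} + 2 a_{n-2}] / D(n).
Since the indicial polynomial factors as (r - r_1)(r - r_2), D(n) = (r_1 + n - r_1)(r_1 + n - r_2) = n(n + 6/5).
Evaluating step by step (a_0 = 1):
  n = 1: D(1) = 1(1 + 6/5) = 11/5; numerator = -4(1) = -4; a_1 = (-4)/(11/5) = -20/11
  n = 2: D(2) = 2(2 + 6/5) = 32/5; numerator = -4(-20/11) + 2(1) = 102/11; a_2 = (102/11)/(32/5) = 255/176
  n = 3: D(3) = 3(3 + 6/5) = 63/5; numerator = -4(255/176) + 2(-20/11) = -415/44; a_3 = (-415/44)/(63/5) = -2075/2772
  n = 4: D(4) = 4(4 + 6/5) = 104/5; numerator = -4(-2075/2772) + 2(255/176) = 32665/5544; a_4 = (32665/5544)/(104/5) = 163325/576576
  n = 5: D(5) = 5(5 + 6/5) = 31; numerator = -4(163325/576576) + 2(-2075/2772) = -42125/16016; a_5 = (-42125/16016)/(31) = -42125/496496

r = 7/5; a_0 = 1; a_1 = -20/11; a_2 = 255/176; a_3 = -2075/2772; a_4 = 163325/576576; a_5 = -42125/496496


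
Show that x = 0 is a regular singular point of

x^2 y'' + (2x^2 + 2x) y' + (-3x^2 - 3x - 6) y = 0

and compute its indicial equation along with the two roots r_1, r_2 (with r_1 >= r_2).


Divide by x^2 to reach normal form y'' + P_1(x) y' + P_2(x) y = 0 with P_1(x) = 2 + 2/x and P_2(x) = -3 - 3/x - 6/x^2.
x = 0 is a singular point because the y'-coefficient 2 + 2/x has a pole at x = 0 and the y-coefficient -3 - 3/x - 6/x^2 has a pole at x = 0.
It is a regular singular point because x P_1(x) = p(x) = 2x + 2 and x^2 P_2(x) = q(x) = -3x^2 - 3x - 6 are polynomials, hence analytic at x = 0.
p(0) = 2,  q(0) = -6.
Indicial equation: r(r-1) + p(0) r + q(0) = 0, i.e. r^2 + (p(0) - 1) r + q(0) = 0, i.e. r^2 + 1 r - 6 = 0.
Discriminant: (1)^2 - 4(-6) = 25, so r = (-1 ± 5)/2.
Solving: r_1 = 2, r_2 = -3.

indicial: r^2 + 1 r - 6 = 0; roots r_1 = 2, r_2 = -3


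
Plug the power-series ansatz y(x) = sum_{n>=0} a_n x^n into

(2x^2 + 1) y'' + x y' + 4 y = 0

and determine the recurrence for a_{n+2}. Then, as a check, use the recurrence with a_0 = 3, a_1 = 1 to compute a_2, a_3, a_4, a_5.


Substitute y = sum_n a_n x^n.
(1 + 2 x^2) y'' contributes (n+2)(n+1) a_{n+2} + 2 n(n-1) a_n at x^n.
x y'(x) contributes n a_n at x^n.
4 y(x) contributes 4 a_n at x^n.
Matching x^n: (n+2)(n+1) a_{n+2} + (2 n(n-1) + n + 4) a_n = 0.
Thus a_{n+2} = (-2 n(n-1) - n - 4) / ((n+1)(n+2)) * a_n.

Check with a_0 = 3, a_1 = 1 (apply the recurrence for n = 0, 1, 2, 3): a_0 = 3, a_1 = 1, a_2 = -6, a_3 = -5/6, a_4 = 5, a_5 = 19/24.

a_(n+2) = (-2 n(n-1) - n - 4) / ((n+1)(n+2)) * a_n; check: a_0 = 3, a_1 = 1, a_2 = -6, a_3 = -5/6, a_4 = 5, a_5 = 19/24


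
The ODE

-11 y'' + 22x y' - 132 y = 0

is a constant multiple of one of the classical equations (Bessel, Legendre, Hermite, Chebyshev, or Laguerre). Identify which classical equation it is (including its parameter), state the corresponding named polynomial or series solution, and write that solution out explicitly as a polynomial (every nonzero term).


All three coefficients share the factor -11; dividing through by -11 gives  y'' - 2x y' + 12 y = 0.
This matches the Hermite equation y'' - 2x y' + 2n y = 0 with 2n = 12, so n = 6; the polynomial solution is H_6(x).
With y = sum_k a_k x^k, matching x^k gives (k+2)(k+1) a_{k+2} = 2(k - n) a_k = 2(k - 6) a_k. The right side vanishes at k = 6, so the series with the parity of 6 terminates at degree 6.
Standard normalization: leading coefficient of H_n is 2^n, so a_6 = 2^6 = 64. Work downward with a_k = (k+1)(k+2) a_{k+2} / (2(k - n)):
  a_4 = (5)(6)(64) / (2(4 - 6)) = 1920/(-4) = -480
  a_2 = (3)(4)(-480) / (2(2 - 6)) = -5760/(-8) = 720
  a_0 = (1)(2)(720) / (2(0 - 6)) = 1440/(-12) = -120
Hence H_6(x) = 64 x^6 - 480 x^4 + 720 x^2 - 120.

H_6(x); series = 64 x^6 - 480 x^4 + 720 x^2 - 120


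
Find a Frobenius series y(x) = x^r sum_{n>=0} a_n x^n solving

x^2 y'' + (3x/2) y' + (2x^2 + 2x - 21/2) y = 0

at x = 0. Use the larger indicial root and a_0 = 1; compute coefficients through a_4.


Write in Frobenius form y'' + (p(x)/x) y' + (q(x)/x^2) y = 0:
  p(x) = 3/2,  q(x) = 2x^2 + 2x - 21/2.
Indicial equation: r(r-1) + (3/2) r + (-21/2) = 0 -> roots r_1 = 3, r_2 = -7/2.
Take r = r_1 = 3. Let y(x) = x^r sum_{n>=0} a_n x^n with a_0 = 1.
Substitute y = x^r sum a_n x^n and match x^{r+n}. The recurrence is
  D(n) a_n + 2 a_{n-1} + 2 a_{n-2} = 0,  where D(n) = (r+n)(r+n-1) + (3/2)(r+n) + (-21/2).
  a_n = [-2 a_{n-1} - 2 a_{n-2}] / D(n).
Since the indicial polynomial factors as (r - r_1)(r - r_2), D(n) = (r_1 + n - r_1)(r_1 + n - r_2) = n(n + 13/2).
Evaluating step by step (a_0 = 1):
  n = 1: D(1) = 1(1 + 13/2) = 15/2; numerator = -2(1) = -2; a_1 = (-2)/(15/2) = -4/15
  n = 2: D(2) = 2(2 + 13/2) = 17; numerator = -2(-4/15) - 2(1) = -22/15; a_2 = (-22/15)/(17) = -22/255
  n = 3: D(3) = 3(3 + 13/2) = 57/2; numerator = -2(-22/255) - 2(-4/15) = 12/17; a_3 = (12/17)/(57/2) = 8/323
  n = 4: D(4) = 4(4 + 13/2) = 42; numerator = -2(8/323) - 2(-22/255) = 596/4845; a_4 = (596/4845)/(42) = 298/101745

r = 3; a_0 = 1; a_1 = -4/15; a_2 = -22/255; a_3 = 8/323; a_4 = 298/101745


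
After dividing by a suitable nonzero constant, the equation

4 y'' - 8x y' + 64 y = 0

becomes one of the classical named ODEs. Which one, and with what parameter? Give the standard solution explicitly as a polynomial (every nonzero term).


All three coefficients share the factor 4; dividing through by 4 gives  y'' - 2x y' + 16 y = 0.
This matches the Hermite equation y'' - 2x y' + 2n y = 0 with 2n = 16, so n = 8; the polynomial solution is H_8(x).
With y = sum_k a_k x^k, matching x^k gives (k+2)(k+1) a_{k+2} = 2(k - n) a_k = 2(k - 8) a_k. The right side vanishes at k = 8, so the series with the parity of 8 terminates at degree 8.
Standard normalization: leading coefficient of H_n is 2^n, so a_8 = 2^8 = 256. Work downward with a_k = (k+1)(k+2) a_{k+2} / (2(k - n)):
  a_6 = (7)(8)(256) / (2(6 - 8)) = 14336/(-4) = -3584
  a_4 = (5)(6)(-3584) / (2(4 - 8)) = -107520/(-8) = 13440
  a_2 = (3)(4)(13440) / (2(2 - 8)) = 161280/(-12) = -13440
  a_0 = (1)(2)(-13440) / (2(0 - 8)) = -26880/(-16) = 1680
Hence H_8(x) = 256 x^8 - 3584 x^6 + 13440 x^4 - 13440 x^2 + 1680.

H_8(x); series = 256 x^8 - 3584 x^6 + 13440 x^4 - 13440 x^2 + 1680


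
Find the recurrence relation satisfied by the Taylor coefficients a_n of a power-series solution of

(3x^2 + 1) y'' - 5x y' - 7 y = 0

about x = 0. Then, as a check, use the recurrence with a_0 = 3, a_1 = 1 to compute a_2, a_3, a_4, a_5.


Substitute y = sum_n a_n x^n.
(1 + 3 x^2) y'' contributes (n+2)(n+1) a_{n+2} + 3 n(n-1) a_n at x^n.
-5 x y'(x) contributes -5 n a_n at x^n.
-7 y(x) contributes -7 a_n at x^n.
Matching x^n: (n+2)(n+1) a_{n+2} + (3 n(n-1) - 5 n - 7) a_n = 0.
Thus a_{n+2} = (-3 n(n-1) + 5 n + 7) / ((n+1)(n+2)) * a_n.

Check with a_0 = 3, a_1 = 1 (apply the recurrence for n = 0, 1, 2, 3): a_0 = 3, a_1 = 1, a_2 = 21/2, a_3 = 2, a_4 = 77/8, a_5 = 2/5.

a_(n+2) = (-3 n(n-1) + 5 n + 7) / ((n+1)(n+2)) * a_n; check: a_0 = 3, a_1 = 1, a_2 = 21/2, a_3 = 2, a_4 = 77/8, a_5 = 2/5


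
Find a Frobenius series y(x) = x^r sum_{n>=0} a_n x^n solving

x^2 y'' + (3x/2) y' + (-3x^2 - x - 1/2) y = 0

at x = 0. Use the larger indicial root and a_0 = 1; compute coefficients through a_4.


Write in Frobenius form y'' + (p(x)/x) y' + (q(x)/x^2) y = 0:
  p(x) = 3/2,  q(x) = -3x^2 - x - 1/2.
Indicial equation: r(r-1) + (3/2) r + (-1/2) = 0 -> roots r_1 = 1/2, r_2 = -1.
Take r = r_1 = 1/2. Let y(x) = x^r sum_{n>=0} a_n x^n with a_0 = 1.
Substitute y = x^r sum a_n x^n and match x^{r+n}. The recurrence is
  D(n) a_n - 1 a_{n-1} - 3 a_{n-2} = 0,  where D(n) = (r+n)(r+n-1) + (3/2)(r+n) + (-1/2).
  a_n = [1 a_{n-1} + 3 a_{n-2}] / D(n).
Since the indicial polynomial factors as (r - r_1)(r - r_2), D(n) = (r_1 + n - r_1)(r_1 + n - r_2) = n(n + 3/2).
Evaluating step by step (a_0 = 1):
  n = 1: D(1) = 1(1 + 3/2) = 5/2; numerator = 1(1) = 1; a_1 = (1)/(5/2) = 2/5
  n = 2: D(2) = 2(2 + 3/2) = 7; numerator = 1(2/5) + 3(1) = 17/5; a_2 = (17/5)/(7) = 17/35
  n = 3: D(3) = 3(3 + 3/2) = 27/2; numerator = 1(17/35) + 3(2/5) = 59/35; a_3 = (59/35)/(27/2) = 118/945
  n = 4: D(4) = 4(4 + 3/2) = 22; numerator = 1(118/945) + 3(17/35) = 299/189; a_4 = (299/189)/(22) = 299/4158

r = 1/2; a_0 = 1; a_1 = 2/5; a_2 = 17/35; a_3 = 118/945; a_4 = 299/4158


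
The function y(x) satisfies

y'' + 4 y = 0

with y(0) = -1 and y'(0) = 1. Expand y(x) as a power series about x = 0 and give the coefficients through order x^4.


Ansatz: y(x) = sum_{n>=0} a_n x^n, so y'(x) = sum_{n>=1} n a_n x^(n-1) and y''(x) = sum_{n>=2} n(n-1) a_n x^(n-2).
Substitute into P(x) y'' + Q(x) y' + R(x) y = 0 with P(x) = 1, Q(x) = 0, R(x) = 4, and match powers of x.
Initial conditions: a_0 = -1, a_1 = 1.
Setting the coefficient of each power of x to zero and solving order by order (substituting the coefficients already found):
  x^0: 2 a_2 + 4 a_0 = 0  ->  2 a_2 = -4 a_0 = 4  ->  a_2 = 2
  x^1: 6 a_3 + 4 a_1 = 0  ->  6 a_3 = -4 a_1 = -4  ->  a_3 = -2/3
  x^2: 12 a_4 + 4 a_2 = 0  ->  12 a_4 = -4 a_2 = -8  ->  a_4 = -2/3
Truncated series: y(x) = -1 + x + 2 x^2 - (2/3) x^3 - (2/3) x^4 + O(x^5).

a_0 = -1; a_1 = 1; a_2 = 2; a_3 = -2/3; a_4 = -2/3


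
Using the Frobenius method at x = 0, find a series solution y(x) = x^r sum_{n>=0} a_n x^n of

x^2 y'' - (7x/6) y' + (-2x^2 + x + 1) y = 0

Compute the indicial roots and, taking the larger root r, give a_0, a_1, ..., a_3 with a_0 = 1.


Write in Frobenius form y'' + (p(x)/x) y' + (q(x)/x^2) y = 0:
  p(x) = -7/6,  q(x) = -2x^2 + x + 1.
Indicial equation: r(r-1) + (-7/6) r + (1) = 0 -> roots r_1 = 3/2, r_2 = 2/3.
Take r = r_1 = 3/2. Let y(x) = x^r sum_{n>=0} a_n x^n with a_0 = 1.
Substitute y = x^r sum a_n x^n and match x^{r+n}. The recurrence is
  D(n) a_n + 1 a_{n-1} - 2 a_{n-2} = 0,  where D(n) = (r+n)(r+n-1) + (-7/6)(r+n) + (1).
  a_n = [-1 a_{n-1} + 2 a_{n-2}] / D(n).
Since the indicial polynomial factors as (r - r_1)(r - r_2), D(n) = (r_1 + n - r_1)(r_1 + n - r_2) = n(n + 5/6).
Evaluating step by step (a_0 = 1):
  n = 1: D(1) = 1(1 + 5/6) = 11/6; numerator = -1(1) = -1; a_1 = (-1)/(11/6) = -6/11
  n = 2: D(2) = 2(2 + 5/6) = 17/3; numerator = -1(-6/11) + 2(1) = 28/11; a_2 = (28/11)/(17/3) = 84/187
  n = 3: D(3) = 3(3 + 5/6) = 23/2; numerator = -1(84/187) + 2(-6/11) = -288/187; a_3 = (-288/187)/(23/2) = -576/4301

r = 3/2; a_0 = 1; a_1 = -6/11; a_2 = 84/187; a_3 = -576/4301


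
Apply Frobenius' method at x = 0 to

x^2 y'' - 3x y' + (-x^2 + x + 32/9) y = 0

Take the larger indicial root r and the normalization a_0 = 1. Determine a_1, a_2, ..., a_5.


Write in Frobenius form y'' + (p(x)/x) y' + (q(x)/x^2) y = 0:
  p(x) = -3,  q(x) = -x^2 + x + 32/9.
Indicial equation: r(r-1) + (-3) r + (32/9) = 0 -> roots r_1 = 8/3, r_2 = 4/3.
Take r = r_1 = 8/3. Let y(x) = x^r sum_{n>=0} a_n x^n with a_0 = 1.
Substitute y = x^r sum a_n x^n and match x^{r+n}. The recurrence is
  D(n) a_n + 1 a_{n-1} - 1 a_{n-2} = 0,  where D(n) = (r+n)(r+n-1) + (-3)(r+n) + (32/9).
  a_n = [-1 a_{n-1} + 1 a_{n-2}] / D(n).
Since the indicial polynomial factors as (r - r_1)(r - r_2), D(n) = (r_1 + n - r_1)(r_1 + n - r_2) = n(n + 4/3).
Evaluating step by step (a_0 = 1):
  n = 1: D(1) = 1(1 + 4/3) = 7/3; numerator = -1(1) = -1; a_1 = (-1)/(7/3) = -3/7
  n = 2: D(2) = 2(2 + 4/3) = 20/3; numerator = -1(-3/7) + 1(1) = 10/7; a_2 = (10/7)/(20/3) = 3/14
  n = 3: D(3) = 3(3 + 4/3) = 13; numerator = -1(3/14) + 1(-3/7) = -9/14; a_3 = (-9/14)/(13) = -9/182
  n = 4: D(4) = 4(4 + 4/3) = 64/3; numerator = -1(-9/182) + 1(3/14) = 24/91; a_4 = (24/91)/(64/3) = 9/728
  n = 5: D(5) = 5(5 + 4/3) = 95/3; numerator = -1(9/728) + 1(-9/182) = -45/728; a_5 = (-45/728)/(95/3) = -27/13832

r = 8/3; a_0 = 1; a_1 = -3/7; a_2 = 3/14; a_3 = -9/182; a_4 = 9/728; a_5 = -27/13832


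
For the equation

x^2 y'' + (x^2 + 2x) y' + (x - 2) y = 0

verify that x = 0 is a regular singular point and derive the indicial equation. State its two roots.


Divide by x^2 to reach normal form y'' + P_1(x) y' + P_2(x) y = 0 with P_1(x) = 1 + 2/x and P_2(x) = 1/x - 2/x^2.
x = 0 is a singular point because the y'-coefficient 1 + 2/x has a pole at x = 0 and the y-coefficient 1/x - 2/x^2 has a pole at x = 0.
It is a regular singular point because x P_1(x) = p(x) = x + 2 and x^2 P_2(x) = q(x) = x - 2 are polynomials, hence analytic at x = 0.
p(0) = 2,  q(0) = -2.
Indicial equation: r(r-1) + p(0) r + q(0) = 0, i.e. r^2 + (p(0) - 1) r + q(0) = 0, i.e. r^2 + 1 r - 2 = 0.
Discriminant: (1)^2 - 4(-2) = 9, so r = (-1 ± 3)/2.
Solving: r_1 = 1, r_2 = -2.

indicial: r^2 + 1 r - 2 = 0; roots r_1 = 1, r_2 = -2


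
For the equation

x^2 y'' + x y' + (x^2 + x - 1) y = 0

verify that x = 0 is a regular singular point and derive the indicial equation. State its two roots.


Divide by x^2 to reach normal form y'' + P_1(x) y' + P_2(x) y = 0 with P_1(x) = 1/x and P_2(x) = 1 + 1/x - 1/x^2.
x = 0 is a singular point because the y'-coefficient 1/x has a pole at x = 0 and the y-coefficient 1 + 1/x - 1/x^2 has a pole at x = 0.
It is a regular singular point because x P_1(x) = p(x) = 1 and x^2 P_2(x) = q(x) = x^2 + x - 1 are polynomials, hence analytic at x = 0.
p(0) = 1,  q(0) = -1.
Indicial equation: r(r-1) + p(0) r + q(0) = 0, i.e. r^2 + (p(0) - 1) r + q(0) = 0, i.e. r^2 - 1 = 0.
Discriminant: (0)^2 - 4(-1) = 4, so r = (0 ± 2)/2.
Solving: r_1 = 1, r_2 = -1.

indicial: r^2 - 1 = 0; roots r_1 = 1, r_2 = -1


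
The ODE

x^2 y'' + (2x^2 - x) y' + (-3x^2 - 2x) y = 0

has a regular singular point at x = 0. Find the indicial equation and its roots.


Divide by x^2 to reach normal form y'' + P_1(x) y' + P_2(x) y = 0 with P_1(x) = 2 - 1/x and P_2(x) = -3 - 2/x.
x = 0 is a singular point because the y'-coefficient 2 - 1/x has a pole at x = 0 and the y-coefficient -3 - 2/x has a pole at x = 0.
It is a regular singular point because x P_1(x) = p(x) = 2x - 1 and x^2 P_2(x) = q(x) = -3x^2 - 2x are polynomials, hence analytic at x = 0.
p(0) = -1,  q(0) = 0.
Indicial equation: r(r-1) + p(0) r + q(0) = 0, i.e. r^2 + (p(0) - 1) r + q(0) = 0, i.e. r^2 - 2 r = 0.
Discriminant: (-2)^2 - 4(0) = 4, so r = (2 ± 2)/2.
Solving: r_1 = 2, r_2 = 0.

indicial: r^2 - 2 r = 0; roots r_1 = 2, r_2 = 0


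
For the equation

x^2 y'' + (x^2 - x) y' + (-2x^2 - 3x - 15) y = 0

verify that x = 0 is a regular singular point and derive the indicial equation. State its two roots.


Divide by x^2 to reach normal form y'' + P_1(x) y' + P_2(x) y = 0 with P_1(x) = 1 - 1/x and P_2(x) = -2 - 3/x - 15/x^2.
x = 0 is a singular point because the y'-coefficient 1 - 1/x has a pole at x = 0 and the y-coefficient -2 - 3/x - 15/x^2 has a pole at x = 0.
It is a regular singular point because x P_1(x) = p(x) = x - 1 and x^2 P_2(x) = q(x) = -2x^2 - 3x - 15 are polynomials, hence analytic at x = 0.
p(0) = -1,  q(0) = -15.
Indicial equation: r(r-1) + p(0) r + q(0) = 0, i.e. r^2 + (p(0) - 1) r + q(0) = 0, i.e. r^2 - 2 r - 15 = 0.
Discriminant: (-2)^2 - 4(-15) = 64, so r = (2 ± 8)/2.
Solving: r_1 = 5, r_2 = -3.

indicial: r^2 - 2 r - 15 = 0; roots r_1 = 5, r_2 = -3


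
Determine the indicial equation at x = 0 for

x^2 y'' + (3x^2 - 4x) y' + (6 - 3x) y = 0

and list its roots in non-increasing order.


Divide by x^2 to reach normal form y'' + P_1(x) y' + P_2(x) y = 0 with P_1(x) = 3 - 4/x and P_2(x) = -3/x + 6/x^2.
x = 0 is a singular point because the y'-coefficient 3 - 4/x has a pole at x = 0 and the y-coefficient -3/x + 6/x^2 has a pole at x = 0.
It is a regular singular point because x P_1(x) = p(x) = 3x - 4 and x^2 P_2(x) = q(x) = 6 - 3x are polynomials, hence analytic at x = 0.
p(0) = -4,  q(0) = 6.
Indicial equation: r(r-1) + p(0) r + q(0) = 0, i.e. r^2 + (p(0) - 1) r + q(0) = 0, i.e. r^2 - 5 r + 6 = 0.
Discriminant: (-5)^2 - 4(6) = 1, so r = (5 ± 1)/2.
Solving: r_1 = 3, r_2 = 2.

indicial: r^2 - 5 r + 6 = 0; roots r_1 = 3, r_2 = 2


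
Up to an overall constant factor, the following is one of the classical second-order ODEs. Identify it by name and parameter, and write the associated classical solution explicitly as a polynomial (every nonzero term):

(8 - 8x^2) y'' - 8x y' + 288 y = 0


All three coefficients share the factor 8; dividing through by 8 gives  (1 - x^2) y'' - x y' + 36 y = 0.
This matches the Chebyshev equation (1 - x^2) y'' - x y' + n^2 y = 0 (note the -x y' term, not -2x y') with n^2 = 36, so n = 6; the polynomial solution is T_6(x).
With y = sum_k a_k x^k, matching x^k gives (k+2)(k+1) a_{k+2} = (k^2 - n^2) a_k = (k - 6)(k + 6) a_k. The right side vanishes at k = 6, so the series with the parity of 6 terminates at degree 6.
Standard normalization: leading coefficient of T_n is 2^(n-1), so a_6 = 2^5 = 32. Work downward with a_k = (k+1)(k+2) a_{k+2} / ((k - 6)(k + 6)):
  a_4 = (5)(6)(32) / ((4 - 6)(4 + 6)) = 960/(-20) = -48
  a_2 = (3)(4)(-48) / ((2 - 6)(2 + 6)) = -576/(-32) = 18
  a_0 = (1)(2)(18) / ((0 - 6)(0 + 6)) = 36/(-36) = -1
Hence T_6(x) = 32 x^6 - 48 x^4 + 18 x^2 - 1.

T_6(x); series = 32 x^6 - 48 x^4 + 18 x^2 - 1


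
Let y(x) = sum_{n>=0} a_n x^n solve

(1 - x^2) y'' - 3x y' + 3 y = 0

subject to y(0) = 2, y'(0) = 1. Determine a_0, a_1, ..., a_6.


Ansatz: y(x) = sum_{n>=0} a_n x^n, so y'(x) = sum_{n>=1} n a_n x^(n-1) and y''(x) = sum_{n>=2} n(n-1) a_n x^(n-2).
Substitute into P(x) y'' + Q(x) y' + R(x) y = 0 with P(x) = 1 - x^2, Q(x) = -3x, R(x) = 3, and match powers of x.
Initial conditions: a_0 = 2, a_1 = 1.
Setting the coefficient of each power of x to zero and solving order by order (substituting the coefficients already found):
  x^0: 2 a_2 + 3 a_0 = 0  ->  2 a_2 = -3 a_0 = -6  ->  a_2 = -3
  x^1: 6 a_3 = 0  ->  a_3 = 0
  x^2: 12 a_4 - 5 a_2 = 0  ->  12 a_4 = 5 a_2 = -15  ->  a_4 = -5/4
  x^3: 20 a_5 - 12 a_3 = 0  ->  20 a_5 = 12 a_3 = 0  ->  a_5 = 0
  x^4: 30 a_6 - 21 a_4 = 0  ->  30 a_6 = 21 a_4 = -105/4  ->  a_6 = -7/8
Truncated series: y(x) = 2 + x - 3 x^2 - (5/4) x^4 - (7/8) x^6 + O(x^7).

a_0 = 2; a_1 = 1; a_2 = -3; a_3 = 0; a_4 = -5/4; a_5 = 0; a_6 = -7/8


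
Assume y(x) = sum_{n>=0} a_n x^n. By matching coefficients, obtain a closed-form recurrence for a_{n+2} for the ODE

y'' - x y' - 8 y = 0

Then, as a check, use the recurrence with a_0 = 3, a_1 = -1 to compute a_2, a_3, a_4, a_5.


Substitute y = sum_n a_n x^n.
y''(x) has coefficient (n+2)(n+1) a_{n+2} at x^n;
-x y'(x) has coefficient -n a_n at x^n (shift);
-8 y(x) has coefficient -8 a_n at x^n.
Matching x^n: (n+2)(n+1) a_{n+2} + (-n - 8) a_n = 0.
Thus a_{n+2} = (n + 8) / ((n+1)(n+2)) * a_n.

Check with a_0 = 3, a_1 = -1 (apply the recurrence for n = 0, 1, 2, 3): a_0 = 3, a_1 = -1, a_2 = 12, a_3 = -3/2, a_4 = 10, a_5 = -33/40.

a_(n+2) = (n + 8) / ((n+1)(n+2)) * a_n; check: a_0 = 3, a_1 = -1, a_2 = 12, a_3 = -3/2, a_4 = 10, a_5 = -33/40


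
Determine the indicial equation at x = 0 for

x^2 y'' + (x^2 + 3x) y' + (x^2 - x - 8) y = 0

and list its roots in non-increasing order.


Divide by x^2 to reach normal form y'' + P_1(x) y' + P_2(x) y = 0 with P_1(x) = 1 + 3/x and P_2(x) = 1 - 1/x - 8/x^2.
x = 0 is a singular point because the y'-coefficient 1 + 3/x has a pole at x = 0 and the y-coefficient 1 - 1/x - 8/x^2 has a pole at x = 0.
It is a regular singular point because x P_1(x) = p(x) = x + 3 and x^2 P_2(x) = q(x) = x^2 - x - 8 are polynomials, hence analytic at x = 0.
p(0) = 3,  q(0) = -8.
Indicial equation: r(r-1) + p(0) r + q(0) = 0, i.e. r^2 + (p(0) - 1) r + q(0) = 0, i.e. r^2 + 2 r - 8 = 0.
Discriminant: (2)^2 - 4(-8) = 36, so r = (-2 ± 6)/2.
Solving: r_1 = 2, r_2 = -4.

indicial: r^2 + 2 r - 8 = 0; roots r_1 = 2, r_2 = -4


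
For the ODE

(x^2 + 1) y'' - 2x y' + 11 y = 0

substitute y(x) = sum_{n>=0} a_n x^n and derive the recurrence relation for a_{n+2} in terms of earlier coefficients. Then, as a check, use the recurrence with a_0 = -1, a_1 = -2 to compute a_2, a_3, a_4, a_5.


Substitute y = sum_n a_n x^n.
(1 + 1 x^2) y'' contributes (n+2)(n+1) a_{n+2} + n(n-1) a_n at x^n.
-2 x y'(x) contributes -2 n a_n at x^n.
11 y(x) contributes 11 a_n at x^n.
Matching x^n: (n+2)(n+1) a_{n+2} + (n(n-1) - 2 n + 11) a_n = 0.
Thus a_{n+2} = (-n(n-1) + 2 n - 11) / ((n+1)(n+2)) * a_n.

Check with a_0 = -1, a_1 = -2 (apply the recurrence for n = 0, 1, 2, 3): a_0 = -1, a_1 = -2, a_2 = 11/2, a_3 = 3, a_4 = -33/8, a_5 = -33/20.

a_(n+2) = (-n(n-1) + 2 n - 11) / ((n+1)(n+2)) * a_n; check: a_0 = -1, a_1 = -2, a_2 = 11/2, a_3 = 3, a_4 = -33/8, a_5 = -33/20


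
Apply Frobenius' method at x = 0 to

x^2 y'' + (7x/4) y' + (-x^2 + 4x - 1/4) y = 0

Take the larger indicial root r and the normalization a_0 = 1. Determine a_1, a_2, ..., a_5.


Write in Frobenius form y'' + (p(x)/x) y' + (q(x)/x^2) y = 0:
  p(x) = 7/4,  q(x) = -x^2 + 4x - 1/4.
Indicial equation: r(r-1) + (7/4) r + (-1/4) = 0 -> roots r_1 = 1/4, r_2 = -1.
Take r = r_1 = 1/4. Let y(x) = x^r sum_{n>=0} a_n x^n with a_0 = 1.
Substitute y = x^r sum a_n x^n and match x^{r+n}. The recurrence is
  D(n) a_n + 4 a_{n-1} - 1 a_{n-2} = 0,  where D(n) = (r+n)(r+n-1) + (7/4)(r+n) + (-1/4).
  a_n = [-4 a_{n-1} + 1 a_{n-2}] / D(n).
Since the indicial polynomial factors as (r - r_1)(r - r_2), D(n) = (r_1 + n - r_1)(r_1 + n - r_2) = n(n + 5/4).
Evaluating step by step (a_0 = 1):
  n = 1: D(1) = 1(1 + 5/4) = 9/4; numerator = -4(1) = -4; a_1 = (-4)/(9/4) = -16/9
  n = 2: D(2) = 2(2 + 5/4) = 13/2; numerator = -4(-16/9) + 1(1) = 73/9; a_2 = (73/9)/(13/2) = 146/117
  n = 3: D(3) = 3(3 + 5/4) = 51/4; numerator = -4(146/117) + 1(-16/9) = -88/13; a_3 = (-88/13)/(51/4) = -352/663
  n = 4: D(4) = 4(4 + 5/4) = 21; numerator = -4(-352/663) + 1(146/117) = 6706/1989; a_4 = (6706/1989)/(21) = 958/5967
  n = 5: D(5) = 5(5 + 5/4) = 125/4; numerator = -4(958/5967) + 1(-352/663) = -7000/5967; a_5 = (-7000/5967)/(125/4) = -224/5967

r = 1/4; a_0 = 1; a_1 = -16/9; a_2 = 146/117; a_3 = -352/663; a_4 = 958/5967; a_5 = -224/5967
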